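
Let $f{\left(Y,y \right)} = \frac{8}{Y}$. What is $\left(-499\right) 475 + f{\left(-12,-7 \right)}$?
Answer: $- \frac{711077}{3} \approx -2.3703 \cdot 10^{5}$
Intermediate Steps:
$\left(-499\right) 475 + f{\left(-12,-7 \right)} = \left(-499\right) 475 + \frac{8}{-12} = -237025 + 8 \left(- \frac{1}{12}\right) = -237025 - \frac{2}{3} = - \frac{711077}{3}$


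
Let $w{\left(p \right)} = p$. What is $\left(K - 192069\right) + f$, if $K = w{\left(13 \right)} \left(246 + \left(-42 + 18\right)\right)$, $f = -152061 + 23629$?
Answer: $-317615$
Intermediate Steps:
$f = -128432$
$K = 2886$ ($K = 13 \left(246 + \left(-42 + 18\right)\right) = 13 \left(246 - 24\right) = 13 \cdot 222 = 2886$)
$\left(K - 192069\right) + f = \left(2886 - 192069\right) - 128432 = -189183 - 128432 = -317615$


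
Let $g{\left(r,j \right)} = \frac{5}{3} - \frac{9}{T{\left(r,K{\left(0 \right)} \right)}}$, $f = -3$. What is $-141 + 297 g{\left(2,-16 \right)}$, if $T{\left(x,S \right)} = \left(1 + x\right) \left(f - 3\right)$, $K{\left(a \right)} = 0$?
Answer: $\frac{1005}{2} \approx 502.5$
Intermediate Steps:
$T{\left(x,S \right)} = -6 - 6 x$ ($T{\left(x,S \right)} = \left(1 + x\right) \left(-3 - 3\right) = \left(1 + x\right) \left(-6\right) = -6 - 6 x$)
$g{\left(r,j \right)} = \frac{5}{3} - \frac{9}{-6 - 6 r}$
$-141 + 297 g{\left(2,-16 \right)} = -141 + 297 \frac{19 + 10 \cdot 2}{6 \left(1 + 2\right)} = -141 + 297 \frac{19 + 20}{6 \cdot 3} = -141 + 297 \cdot \frac{1}{6} \cdot \frac{1}{3} \cdot 39 = -141 + 297 \cdot \frac{13}{6} = -141 + \frac{1287}{2} = \frac{1005}{2}$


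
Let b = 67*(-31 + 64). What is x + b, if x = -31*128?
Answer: -1757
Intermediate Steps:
x = -3968
b = 2211 (b = 67*33 = 2211)
x + b = -3968 + 2211 = -1757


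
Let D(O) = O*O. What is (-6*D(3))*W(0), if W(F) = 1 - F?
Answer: -54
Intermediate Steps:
D(O) = O²
(-6*D(3))*W(0) = (-6*3²)*(1 - 1*0) = (-6*9)*(1 + 0) = -54*1 = -54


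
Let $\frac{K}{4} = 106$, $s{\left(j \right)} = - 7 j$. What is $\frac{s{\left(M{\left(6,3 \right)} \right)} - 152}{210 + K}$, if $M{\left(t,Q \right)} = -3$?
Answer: $- \frac{131}{634} \approx -0.20662$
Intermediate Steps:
$K = 424$ ($K = 4 \cdot 106 = 424$)
$\frac{s{\left(M{\left(6,3 \right)} \right)} - 152}{210 + K} = \frac{\left(-7\right) \left(-3\right) - 152}{210 + 424} = \frac{21 - 152}{634} = \left(-131\right) \frac{1}{634} = - \frac{131}{634}$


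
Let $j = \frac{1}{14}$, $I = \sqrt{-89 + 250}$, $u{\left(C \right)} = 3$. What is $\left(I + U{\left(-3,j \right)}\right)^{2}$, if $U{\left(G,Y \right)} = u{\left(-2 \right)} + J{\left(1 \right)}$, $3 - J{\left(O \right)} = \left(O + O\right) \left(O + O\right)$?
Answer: $\left(2 + \sqrt{161}\right)^{2} \approx 215.75$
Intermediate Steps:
$J{\left(O \right)} = 3 - 4 O^{2}$ ($J{\left(O \right)} = 3 - \left(O + O\right) \left(O + O\right) = 3 - 2 O 2 O = 3 - 4 O^{2}$)
$I = \sqrt{161} \approx 12.689$
$j = \frac{1}{14} \approx 0.071429$
$U{\left(G,Y \right)} = 2$ ($U{\left(G,Y \right)} = 3 + \left(3 - 4 \cdot 1^{2}\right) = 3 + \left(3 - 4\right) = 3 - 1 = 2$)
$\left(I + U{\left(-3,j \right)}\right)^{2} = \left(\sqrt{161} + 2\right)^{2} = \left(2 + \sqrt{161}\right)^{2}$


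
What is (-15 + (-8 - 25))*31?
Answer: -1488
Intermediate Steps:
(-15 + (-8 - 25))*31 = (-15 - 33)*31 = -48*31 = -1488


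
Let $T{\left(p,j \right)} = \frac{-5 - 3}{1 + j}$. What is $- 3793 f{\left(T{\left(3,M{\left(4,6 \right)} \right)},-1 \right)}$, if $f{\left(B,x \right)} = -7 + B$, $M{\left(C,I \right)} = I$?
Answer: $\frac{216201}{7} \approx 30886.0$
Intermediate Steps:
$T{\left(p,j \right)} = - \frac{8}{1 + j}$
$- 3793 f{\left(T{\left(3,M{\left(4,6 \right)} \right)},-1 \right)} = - 3793 \left(-7 - \frac{8}{1 + 6}\right) = - 3793 \left(-7 - \frac{8}{7}\right) = \left(-3793\right) \left(- \frac{57}{7}\right) = \frac{216201}{7}$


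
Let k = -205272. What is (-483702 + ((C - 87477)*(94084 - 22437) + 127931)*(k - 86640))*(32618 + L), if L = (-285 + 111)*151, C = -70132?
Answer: 20911694534618401488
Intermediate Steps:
L = -26274 (L = -174*151 = -26274)
(-483702 + ((C - 87477)*(94084 - 22437) + 127931)*(k - 86640))*(32618 + L) = (-483702 + ((-70132 - 87477)*(94084 - 22437) + 127931)*(-205272 - 86640))*(32618 - 26274) = (-483702 + (-157609*71647 + 127931)*(-291912))*6344 = (-483702 + (-11292212023 + 127931)*(-291912))*6344 = (-483702 - 11292084092*(-291912))*6344 = (-483702 + 3296294851463904)*6344 = 3296294850980202*6344 = 20911694534618401488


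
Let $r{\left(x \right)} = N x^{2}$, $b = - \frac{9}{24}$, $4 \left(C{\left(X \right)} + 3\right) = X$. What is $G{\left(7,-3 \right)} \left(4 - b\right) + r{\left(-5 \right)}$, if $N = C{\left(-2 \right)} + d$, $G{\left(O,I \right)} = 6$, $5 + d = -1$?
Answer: $- \frac{845}{4} \approx -211.25$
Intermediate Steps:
$d = -6$ ($d = -5 - 1 = -6$)
$C{\left(X \right)} = -3 + \frac{X}{4}$
$b = - \frac{3}{8}$ ($b = \left(-9\right) \frac{1}{24} = - \frac{3}{8} \approx -0.375$)
$N = - \frac{19}{2}$ ($N = \left(-3 + \frac{1}{4} \left(-2\right)\right) - 6 = \left(-3 - \frac{1}{2}\right) - 6 = - \frac{7}{2} - 6 = - \frac{19}{2} \approx -9.5$)
$r{\left(x \right)} = - \frac{19 x^{2}}{2}$
$G{\left(7,-3 \right)} \left(4 - b\right) + r{\left(-5 \right)} = 6 \left(4 - - \frac{3}{8}\right) - \frac{19 \left(-5\right)^{2}}{2} = 6 \left(4 + \frac{3}{8}\right) - \frac{475}{2} = 6 \cdot \frac{35}{8} - \frac{475}{2} = \frac{105}{4} - \frac{475}{2} = - \frac{845}{4}$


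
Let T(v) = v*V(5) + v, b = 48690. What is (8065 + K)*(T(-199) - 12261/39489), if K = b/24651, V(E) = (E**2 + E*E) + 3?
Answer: -3125482116964825/36053457 ≈ -8.6690e+7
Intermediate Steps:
V(E) = 3 + 2*E**2 (V(E) = (E**2 + E**2) + 3 = 2*E**2 + 3 = 3 + 2*E**2)
T(v) = 54*v (T(v) = v*(3 + 2*5**2) + v = v*(3 + 2*25) + v = v*(3 + 50) + v = v*53 + v = 53*v + v = 54*v)
K = 5410/2739 (K = 48690/24651 = 48690*(1/24651) = 5410/2739 ≈ 1.9752)
(8065 + K)*(T(-199) - 12261/39489) = (8065 + 5410/2739)*(54*(-199) - 12261/39489) = 22095445*(-10746 - 12261*1/39489)/2739 = 22095445*(-10746 - 4087/13163)/2739 = (22095445/2739)*(-141453685/13163) = -3125482116964825/36053457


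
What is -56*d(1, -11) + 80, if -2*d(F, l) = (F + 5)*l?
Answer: -1768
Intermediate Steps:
d(F, l) = -l*(5 + F)/2 (d(F, l) = -(F + 5)*l/2 = -(5 + F)*l/2 = -l*(5 + F)/2)
-56*d(1, -11) + 80 = -(-28)*(-11)*(5 + 1) + 80 = -(-28)*(-11)*6 + 80 = -56*33 + 80 = -1848 + 80 = -1768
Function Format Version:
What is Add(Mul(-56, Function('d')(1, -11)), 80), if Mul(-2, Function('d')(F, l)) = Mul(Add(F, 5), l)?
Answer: -1768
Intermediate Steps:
Function('d')(F, l) = Mul(Rational(-1, 2), l, Add(5, F)) (Function('d')(F, l) = Mul(Rational(-1, 2), Mul(Add(F, 5), l)) = Mul(Rational(-1, 2), Mul(Add(5, F), l)) = Mul(Rational(-1, 2), Mul(l, Add(5, F))) = Mul(Rational(-1, 2), l, Add(5, F)))
Add(Mul(-56, Function('d')(1, -11)), 80) = Add(Mul(-56, Mul(Rational(-1, 2), -11, Add(5, 1))), 80) = Add(Mul(-56, Mul(Rational(-1, 2), -11, 6)), 80) = Add(Mul(-56, 33), 80) = Add(-1848, 80) = -1768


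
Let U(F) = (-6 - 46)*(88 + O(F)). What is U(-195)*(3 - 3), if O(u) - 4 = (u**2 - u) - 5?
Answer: 0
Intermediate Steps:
O(u) = -1 + u**2 - u (O(u) = 4 + ((u**2 - u) - 5) = 4 + (-5 + u**2 - u) = -1 + u**2 - u)
U(F) = -4524 - 52*F**2 + 52*F (U(F) = (-6 - 46)*(88 + (-1 + F**2 - F)) = -52*(87 + F**2 - F) = -4524 - 52*F**2 + 52*F)
U(-195)*(3 - 3) = (-4524 - 52*(-195)**2 + 52*(-195))*(3 - 3) = (-4524 - 52*38025 - 10140)*0 = (-4524 - 1977300 - 10140)*0 = -1991964*0 = 0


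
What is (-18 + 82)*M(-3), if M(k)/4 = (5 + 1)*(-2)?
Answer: -3072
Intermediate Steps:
M(k) = -48 (M(k) = 4*((5 + 1)*(-2)) = 4*(6*(-2)) = 4*(-12) = -48)
(-18 + 82)*M(-3) = (-18 + 82)*(-48) = 64*(-48) = -3072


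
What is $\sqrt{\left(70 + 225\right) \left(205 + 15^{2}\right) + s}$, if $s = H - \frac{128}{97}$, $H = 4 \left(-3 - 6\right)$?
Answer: $\frac{\sqrt{1193180510}}{97} \approx 356.11$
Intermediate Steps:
$H = -36$ ($H = 4 \left(-9\right) = -36$)
$s = - \frac{3620}{97}$ ($s = -36 - \frac{128}{97} = - \frac{3620}{97} \approx -37.32$)
$\sqrt{\left(70 + 225\right) \left(205 + 15^{2}\right) + s} = \sqrt{\left(70 + 225\right) \left(205 + 15^{2}\right) - \frac{3620}{97}} = \sqrt{295 \left(205 + 225\right) - \frac{3620}{97}} = \sqrt{295 \cdot 430 - \frac{3620}{97}} = \sqrt{126850 - \frac{3620}{97}} = \sqrt{\frac{12300830}{97}} = \frac{\sqrt{1193180510}}{97}$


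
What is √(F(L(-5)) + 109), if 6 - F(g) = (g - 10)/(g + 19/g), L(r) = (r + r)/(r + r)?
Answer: √11545/10 ≈ 10.745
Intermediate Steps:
L(r) = 1 (L(r) = (2*r)/((2*r)) = (2*r)*(1/(2*r)) = 1)
F(g) = 6 - (-10 + g)/(g + 19/g) (F(g) = 6 - (g - 10)/(g + 19/g) = 6 - (-10 + g)/(g + 19/g))
√(F(L(-5)) + 109) = √((114 + 5*1² + 10*1)/(19 + 1²) + 109) = √((114 + 5*1 + 10)/(19 + 1) + 109) = √((114 + 5 + 10)/20 + 109) = √((1/20)*129 + 109) = √(129/20 + 109) = √(2309/20) = √11545/10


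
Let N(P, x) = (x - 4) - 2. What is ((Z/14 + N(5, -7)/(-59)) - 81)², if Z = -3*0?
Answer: 22714756/3481 ≈ 6525.4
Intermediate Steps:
Z = 0
N(P, x) = -6 + x (N(P, x) = (-4 + x) - 2 = -6 + x)
((Z/14 + N(5, -7)/(-59)) - 81)² = ((0/14 + (-6 - 7)/(-59)) - 81)² = ((0*(1/14) - 13*(-1/59)) - 81)² = ((0 + 13/59) - 81)² = (13/59 - 81)² = (-4766/59)² = 22714756/3481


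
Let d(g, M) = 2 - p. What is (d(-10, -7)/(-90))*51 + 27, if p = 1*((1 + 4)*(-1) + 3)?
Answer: 371/15 ≈ 24.733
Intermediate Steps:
p = -2 (p = 1*(5*(-1) + 3) = 1*(-5 + 3) = 1*(-2) = -2)
d(g, M) = 4 (d(g, M) = 2 - 1*(-2) = 2 + 2 = 4)
(d(-10, -7)/(-90))*51 + 27 = (4/(-90))*51 + 27 = (4*(-1/90))*51 + 27 = -2/45*51 + 27 = -34/15 + 27 = 371/15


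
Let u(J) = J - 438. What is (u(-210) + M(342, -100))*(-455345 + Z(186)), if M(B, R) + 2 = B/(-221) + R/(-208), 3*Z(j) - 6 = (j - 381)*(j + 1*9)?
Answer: 134682241887/442 ≈ 3.0471e+8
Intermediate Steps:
Z(j) = 2 + (-381 + j)*(9 + j)/3 (Z(j) = 2 + ((j - 381)*(j + 1*9))/3 = 2 + ((-381 + j)*(j + 9))/3 = 2 + ((-381 + j)*(9 + j))/3 = 2 + (-381 + j)*(9 + j)/3)
M(B, R) = -2 - R/208 - B/221 (M(B, R) = -2 + (B/(-221) + R/(-208)) = -2 + (B*(-1/221) + R*(-1/208)) = -2 + (-B/221 - R/208) = -2 + (-R/208 - B/221) = -2 - R/208 - B/221)
u(J) = -438 + J
(u(-210) + M(342, -100))*(-455345 + Z(186)) = ((-438 - 210) + (-2 - 1/208*(-100) - 1/221*342))*(-455345 + (-1141 - 124*186 + (1/3)*186**2)) = (-648 + (-2 + 25/52 - 342/221))*(-455345 + (-1141 - 23064 + (1/3)*34596)) = (-648 - 2711/884)*(-455345 + (-1141 - 23064 + 11532)) = -575543*(-455345 - 12673)/884 = -575543/884*(-468018) = 134682241887/442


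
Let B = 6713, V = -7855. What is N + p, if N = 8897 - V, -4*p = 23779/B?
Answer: 64257275/3836 ≈ 16751.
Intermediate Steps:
p = -3397/3836 (p = -23779/(4*6713) = -¼*3397/959 = -3397/3836 ≈ -0.88556)
N = 16752 (N = 8897 - 1*(-7855) = 8897 + 7855 = 16752)
N + p = 16752 - 3397/3836 = 64257275/3836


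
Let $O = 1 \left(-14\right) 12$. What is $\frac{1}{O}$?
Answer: $- \frac{1}{168} \approx -0.0059524$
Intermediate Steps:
$O = -168$ ($O = \left(-14\right) 12 = -168$)
$\frac{1}{O} = \frac{1}{-168} = - \frac{1}{168}$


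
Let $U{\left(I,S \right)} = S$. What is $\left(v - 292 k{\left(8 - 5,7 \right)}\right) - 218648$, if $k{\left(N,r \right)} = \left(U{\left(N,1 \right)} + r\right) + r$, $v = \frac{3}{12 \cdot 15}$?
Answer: $- \frac{13381679}{60} \approx -2.2303 \cdot 10^{5}$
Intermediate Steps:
$v = \frac{1}{60}$ ($v = \frac{3}{180} = 3 \cdot \frac{1}{180} = \frac{1}{60} \approx 0.016667$)
$k{\left(N,r \right)} = 1 + 2 r$ ($k{\left(N,r \right)} = \left(1 + r\right) + r = 1 + 2 r$)
$\left(v - 292 k{\left(8 - 5,7 \right)}\right) - 218648 = \left(\frac{1}{60} - 292 \left(1 + 2 \cdot 7\right)\right) - 218648 = \left(\frac{1}{60} - 292 \left(1 + 14\right)\right) - 218648 = \left(\frac{1}{60} - 4380\right) - 218648 = - \frac{262799}{60} - 218648 = - \frac{13381679}{60}$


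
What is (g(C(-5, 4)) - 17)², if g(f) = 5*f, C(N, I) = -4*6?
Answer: 18769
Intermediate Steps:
C(N, I) = -24
(g(C(-5, 4)) - 17)² = (5*(-24) - 17)² = (-120 - 17)² = (-137)² = 18769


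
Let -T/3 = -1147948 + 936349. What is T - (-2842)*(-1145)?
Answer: -2619293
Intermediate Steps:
T = 634797 (T = -3*(-1147948 + 936349) = -3*(-211599) = 634797)
T - (-2842)*(-1145) = 634797 - (-2842)*(-1145) = 634797 - 1*3254090 = 634797 - 3254090 = -2619293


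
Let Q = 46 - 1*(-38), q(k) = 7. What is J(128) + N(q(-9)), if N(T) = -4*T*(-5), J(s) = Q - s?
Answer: 96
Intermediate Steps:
Q = 84 (Q = 46 + 38 = 84)
J(s) = 84 - s
N(T) = 20*T
J(128) + N(q(-9)) = (84 - 1*128) + 20*7 = (84 - 128) + 140 = -44 + 140 = 96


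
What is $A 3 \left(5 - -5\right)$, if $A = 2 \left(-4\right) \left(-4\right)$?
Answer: $960$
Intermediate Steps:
$A = 32$ ($A = \left(-8\right) \left(-4\right) = 32$)
$A 3 \left(5 - -5\right) = 32 \cdot 3 \left(5 - -5\right) = 96 \left(5 + 5\right) = 96 \cdot 10 = 960$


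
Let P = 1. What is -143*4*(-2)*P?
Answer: 1144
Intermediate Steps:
-143*4*(-2)*P = -143*4*(-2) = -(-1144) = -143*(-8) = 1144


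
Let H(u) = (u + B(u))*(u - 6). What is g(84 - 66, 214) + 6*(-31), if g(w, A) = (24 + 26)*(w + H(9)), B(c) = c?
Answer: 3414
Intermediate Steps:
H(u) = 2*u*(-6 + u) (H(u) = (u + u)*(u - 6) = (2*u)*(-6 + u) = 2*u*(-6 + u))
g(w, A) = 2700 + 50*w (g(w, A) = (24 + 26)*(w + 2*9*(-6 + 9)) = 50*(w + 2*9*3) = 50*(w + 54) = 50*(54 + w) = 2700 + 50*w)
g(84 - 66, 214) + 6*(-31) = (2700 + 50*(84 - 66)) + 6*(-31) = (2700 + 50*18) - 186 = (2700 + 900) - 186 = 3600 - 186 = 3414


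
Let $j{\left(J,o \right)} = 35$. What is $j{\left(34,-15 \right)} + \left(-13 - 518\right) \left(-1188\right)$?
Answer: $630863$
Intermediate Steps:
$j{\left(34,-15 \right)} + \left(-13 - 518\right) \left(-1188\right) = 35 + \left(-13 - 518\right) \left(-1188\right) = 35 - -630828 = 35 + 630828 = 630863$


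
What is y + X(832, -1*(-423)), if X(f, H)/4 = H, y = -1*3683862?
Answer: -3682170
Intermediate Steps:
y = -3683862
X(f, H) = 4*H
y + X(832, -1*(-423)) = -3683862 + 4*(-1*(-423)) = -3683862 + 4*423 = -3683862 + 1692 = -3682170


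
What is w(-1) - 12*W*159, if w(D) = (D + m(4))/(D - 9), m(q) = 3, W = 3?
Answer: -28621/5 ≈ -5724.2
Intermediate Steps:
w(D) = (3 + D)/(-9 + D) (w(D) = (D + 3)/(D - 9) = (3 + D)/(-9 + D))
w(-1) - 12*W*159 = (3 - 1)/(-9 - 1) - 12*3*159 = 2/(-10) - 36*159 = -1/10*2 - 5724 = -1/5 - 5724 = -28621/5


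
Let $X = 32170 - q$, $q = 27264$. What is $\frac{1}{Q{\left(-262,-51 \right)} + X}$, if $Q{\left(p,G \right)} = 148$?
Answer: $\frac{1}{5054} \approx 0.00019786$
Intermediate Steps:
$X = 4906$ ($X = 32170 - 27264 = 4906$)
$\frac{1}{Q{\left(-262,-51 \right)} + X} = \frac{1}{148 + 4906} = \frac{1}{5054}$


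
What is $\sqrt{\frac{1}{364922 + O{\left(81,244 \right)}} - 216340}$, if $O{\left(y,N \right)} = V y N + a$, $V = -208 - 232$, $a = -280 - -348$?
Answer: $\frac{3 i \sqrt{1668423540522684130}}{8331170} \approx 465.12 i$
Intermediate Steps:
$a = 68$ ($a = -280 + 348 = 68$)
$V = -440$ ($V = -208 - 232 = -440$)
$O{\left(y,N \right)} = 68 - 440 N y$ ($O{\left(y,N \right)} = - 440 y N + 68 = - 440 N y + 68 = 68 - 440 N y$)
$\sqrt{\frac{1}{364922 + O{\left(81,244 \right)}} - 216340} = \sqrt{\frac{1}{364922 + \left(68 - 107360 \cdot 81\right)} - 216340} = \sqrt{\frac{1}{364922 + \left(68 - 8696160\right)} - 216340} = \sqrt{\frac{1}{364922 - 8696092} - 216340} = \sqrt{\frac{1}{-8331170} - 216340} = \sqrt{- \frac{1}{8331170} - 216340} = \sqrt{- \frac{1802365317801}{8331170}} = \frac{3 i \sqrt{1668423540522684130}}{8331170}$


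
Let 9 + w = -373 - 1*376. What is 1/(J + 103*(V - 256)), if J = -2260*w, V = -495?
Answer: 1/1635727 ≈ 6.1135e-7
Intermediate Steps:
w = -758 (w = -9 + (-373 - 1*376) = -9 + (-373 - 376) = -9 - 749 = -758)
J = 1713080 (J = -2260*(-758) = 1713080)
1/(J + 103*(V - 256)) = 1/(1713080 + 103*(-495 - 256)) = 1/(1713080 + 103*(-751)) = 1/(1713080 - 77353) = 1/1635727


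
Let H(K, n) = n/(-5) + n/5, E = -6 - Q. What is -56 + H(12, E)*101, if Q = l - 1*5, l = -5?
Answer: -56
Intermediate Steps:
Q = -10 (Q = -5 - 1*5 = -5 - 5 = -10)
E = 4 (E = -6 - 1*(-10) = -6 + 10 = 4)
H(K, n) = 0 (H(K, n) = n*(-⅕) + n*(⅕) = -n/5 + n/5 = 0)
-56 + H(12, E)*101 = -56 + 0*101 = -56 + 0 = -56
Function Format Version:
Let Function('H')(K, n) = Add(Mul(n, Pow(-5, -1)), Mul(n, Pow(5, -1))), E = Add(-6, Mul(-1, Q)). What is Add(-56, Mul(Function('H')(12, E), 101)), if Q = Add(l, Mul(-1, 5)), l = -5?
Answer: -56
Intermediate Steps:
Q = -10 (Q = Add(-5, Mul(-1, 5)) = Add(-5, -5) = -10)
E = 4 (E = Add(-6, Mul(-1, -10)) = Add(-6, 10) = 4)
Function('H')(K, n) = 0 (Function('H')(K, n) = Add(Mul(n, Rational(-1, 5)), Mul(n, Rational(1, 5))) = Add(Mul(Rational(-1, 5), n), Mul(Rational(1, 5), n)) = 0)
Add(-56, Mul(Function('H')(12, E), 101)) = Add(-56, Mul(0, 101)) = Add(-56, 0) = -56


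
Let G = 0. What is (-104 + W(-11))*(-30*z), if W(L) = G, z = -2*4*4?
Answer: -99840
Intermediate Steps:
z = -32 (z = -8*4 = -32)
W(L) = 0
(-104 + W(-11))*(-30*z) = (-104 + 0)*(-30*(-32)) = -104*960 = -99840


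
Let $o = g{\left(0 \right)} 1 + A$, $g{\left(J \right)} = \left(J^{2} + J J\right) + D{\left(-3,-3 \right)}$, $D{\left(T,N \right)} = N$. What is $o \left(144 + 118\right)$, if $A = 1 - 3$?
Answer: $-1310$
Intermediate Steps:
$A = -2$
$g{\left(J \right)} = -3 + 2 J^{2}$ ($g{\left(J \right)} = \left(J^{2} + J J\right) - 3 = \left(J^{2} + J^{2}\right) - 3 = 2 J^{2} - 3 = -3 + 2 J^{2}$)
$o = -5$ ($o = \left(-3 + 2 \cdot 0^{2}\right) 1 - 2 = \left(-3 + 2 \cdot 0\right) 1 - 2 = \left(-3 + 0\right) 1 - 2 = \left(-3\right) 1 - 2 = -3 - 2 = -5$)
$o \left(144 + 118\right) = - 5 \left(144 + 118\right) = \left(-5\right) 262 = -1310$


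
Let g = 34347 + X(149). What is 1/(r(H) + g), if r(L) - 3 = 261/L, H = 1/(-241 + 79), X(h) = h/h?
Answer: -1/7931 ≈ -0.00012609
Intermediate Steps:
X(h) = 1
g = 34348 (g = 34347 + 1 = 34348)
H = -1/162 (H = 1/(-162) = -1/162 ≈ -0.0061728)
r(L) = 3 + 261/L
1/(r(H) + g) = 1/((3 + 261/(-1/162)) + 34348) = 1/((3 + 261*(-162)) + 34348) = 1/((3 - 42282) + 34348) = 1/(-42279 + 34348) = 1/(-7931) = -1/7931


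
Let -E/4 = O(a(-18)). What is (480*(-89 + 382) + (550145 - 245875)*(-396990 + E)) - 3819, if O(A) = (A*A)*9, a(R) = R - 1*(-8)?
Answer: -121887382479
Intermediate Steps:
a(R) = 8 + R (a(R) = R + 8 = 8 + R)
O(A) = 9*A**2 (O(A) = A**2*9 = 9*A**2)
E = -3600 (E = -36*(8 - 18)**2 = -36*(-10)**2 = -36*100 = -4*900 = -3600)
(480*(-89 + 382) + (550145 - 245875)*(-396990 + E)) - 3819 = (480*(-89 + 382) + (550145 - 245875)*(-396990 - 3600)) - 3819 = (480*293 + 304270*(-400590)) - 3819 = (140640 - 121887519300) - 3819 = -121887378660 - 3819 = -121887382479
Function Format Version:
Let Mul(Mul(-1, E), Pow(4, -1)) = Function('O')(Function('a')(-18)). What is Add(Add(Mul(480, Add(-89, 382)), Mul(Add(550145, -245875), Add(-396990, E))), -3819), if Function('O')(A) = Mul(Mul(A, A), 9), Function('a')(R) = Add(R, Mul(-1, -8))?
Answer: -121887382479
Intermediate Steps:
Function('a')(R) = Add(8, R) (Function('a')(R) = Add(R, 8) = Add(8, R))
Function('O')(A) = Mul(9, Pow(A, 2)) (Function('O')(A) = Mul(Pow(A, 2), 9) = Mul(9, Pow(A, 2)))
E = -3600 (E = Mul(-4, Mul(9, Pow(Add(8, -18), 2))) = Mul(-4, Mul(9, Pow(-10, 2))) = Mul(-4, Mul(9, 100)) = Mul(-4, 900) = -3600)
Add(Add(Mul(480, Add(-89, 382)), Mul(Add(550145, -245875), Add(-396990, E))), -3819) = Add(Add(Mul(480, Add(-89, 382)), Mul(Add(550145, -245875), Add(-396990, -3600))), -3819) = Add(Add(Mul(480, 293), Mul(304270, -400590)), -3819) = Add(Add(140640, -121887519300), -3819) = Add(-121887378660, -3819) = -121887382479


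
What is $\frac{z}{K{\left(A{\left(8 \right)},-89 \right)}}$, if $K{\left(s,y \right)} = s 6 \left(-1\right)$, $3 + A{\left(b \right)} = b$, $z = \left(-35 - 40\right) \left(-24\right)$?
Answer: $-60$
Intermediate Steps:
$z = 1800$ ($z = \left(-75\right) \left(-24\right) = 1800$)
$A{\left(b \right)} = -3 + b$
$K{\left(s,y \right)} = - 6 s$ ($K{\left(s,y \right)} = 6 s \left(-1\right) = - 6 s$)
$\frac{z}{K{\left(A{\left(8 \right)},-89 \right)}} = \frac{1800}{\left(-6\right) \left(-3 + 8\right)} = \frac{1800}{\left(-6\right) 5} = \frac{1800}{-30} = 1800 \left(- \frac{1}{30}\right) = -60$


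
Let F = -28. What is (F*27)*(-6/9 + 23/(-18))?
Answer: 1470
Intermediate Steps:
(F*27)*(-6/9 + 23/(-18)) = (-28*27)*(-6/9 + 23/(-18)) = -756*(-6*⅑ + 23*(-1/18)) = -756*(-⅔ - 23/18) = -756*(-35/18) = 1470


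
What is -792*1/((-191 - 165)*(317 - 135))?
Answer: 99/8099 ≈ 0.012224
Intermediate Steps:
-792*1/((-191 - 165)*(317 - 135)) = -792/(182*(-356)) = -792/(-64792) = -792*(-1/64792) = 99/8099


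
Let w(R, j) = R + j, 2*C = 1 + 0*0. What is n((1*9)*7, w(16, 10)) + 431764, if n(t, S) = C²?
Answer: 1727057/4 ≈ 4.3176e+5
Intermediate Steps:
C = ½ (C = (1 + 0*0)/2 = (1 + 0)/2 = (½)*1 = ½ ≈ 0.50000)
n(t, S) = ¼ (n(t, S) = (½)² = ¼)
n((1*9)*7, w(16, 10)) + 431764 = ¼ + 431764 = 1727057/4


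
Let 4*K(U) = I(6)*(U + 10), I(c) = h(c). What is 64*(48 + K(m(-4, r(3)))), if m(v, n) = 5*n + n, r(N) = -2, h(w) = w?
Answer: 2880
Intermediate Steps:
I(c) = c
m(v, n) = 6*n
K(U) = 15 + 3*U/2 (K(U) = (6*(U + 10))/4 = (6*(10 + U))/4 = (60 + 6*U)/4 = 15 + 3*U/2)
64*(48 + K(m(-4, r(3)))) = 64*(48 + (15 + 3*(6*(-2))/2)) = 64*(48 + (15 + (3/2)*(-12))) = 64*(48 + (15 - 18)) = 64*(48 - 3) = 64*45 = 2880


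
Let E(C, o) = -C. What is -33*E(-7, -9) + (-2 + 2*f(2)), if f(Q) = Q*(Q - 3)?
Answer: -237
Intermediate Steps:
f(Q) = Q*(-3 + Q)
-33*E(-7, -9) + (-2 + 2*f(2)) = -(-33)*(-7) + (-2 + 2*(2*(-3 + 2))) = -33*7 + (-2 + 2*(2*(-1))) = -231 + (-2 + 2*(-2)) = -231 + (-2 - 4) = -231 - 6 = -237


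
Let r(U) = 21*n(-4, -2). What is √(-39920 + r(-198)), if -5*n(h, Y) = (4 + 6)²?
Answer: 2*I*√10085 ≈ 200.85*I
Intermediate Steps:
n(h, Y) = -20 (n(h, Y) = -(4 + 6)²/5 = -⅕*10² = -⅕*100 = -20)
r(U) = -420 (r(U) = 21*(-20) = -420)
√(-39920 + r(-198)) = √(-39920 - 420) = √(-40340) = 2*I*√10085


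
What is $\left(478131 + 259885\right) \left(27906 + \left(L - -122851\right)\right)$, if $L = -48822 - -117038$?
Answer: $161605577568$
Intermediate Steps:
$L = 68216$ ($L = -48822 + 117038 = 68216$)
$\left(478131 + 259885\right) \left(27906 + \left(L - -122851\right)\right) = \left(478131 + 259885\right) \left(27906 + \left(68216 - -122851\right)\right) = 738016 \left(27906 + \left(68216 + 122851\right)\right) = 738016 \left(27906 + 191067\right) = 738016 \cdot 218973 = 161605577568$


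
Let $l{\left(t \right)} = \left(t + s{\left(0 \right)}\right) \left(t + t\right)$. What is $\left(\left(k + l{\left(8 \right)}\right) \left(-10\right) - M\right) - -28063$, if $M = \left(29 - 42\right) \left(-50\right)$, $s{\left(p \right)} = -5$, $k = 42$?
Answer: $26513$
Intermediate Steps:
$l{\left(t \right)} = 2 t \left(-5 + t\right)$ ($l{\left(t \right)} = \left(t - 5\right) \left(t + t\right) = \left(-5 + t\right) 2 t = 2 t \left(-5 + t\right)$)
$M = 650$ ($M = \left(-13\right) \left(-50\right) = 650$)
$\left(\left(k + l{\left(8 \right)}\right) \left(-10\right) - M\right) - -28063 = \left(\left(42 + 2 \cdot 8 \left(-5 + 8\right)\right) \left(-10\right) - 650\right) - -28063 = \left(\left(42 + 2 \cdot 8 \cdot 3\right) \left(-10\right) - 650\right) + 28063 = \left(\left(42 + 48\right) \left(-10\right) - 650\right) + 28063 = \left(90 \left(-10\right) - 650\right) + 28063 = \left(-900 - 650\right) + 28063 = -1550 + 28063 = 26513$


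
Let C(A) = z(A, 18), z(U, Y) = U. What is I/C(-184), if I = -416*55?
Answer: 2860/23 ≈ 124.35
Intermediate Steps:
C(A) = A
I = -22880
I/C(-184) = -22880/(-184) = -22880*(-1/184) = 2860/23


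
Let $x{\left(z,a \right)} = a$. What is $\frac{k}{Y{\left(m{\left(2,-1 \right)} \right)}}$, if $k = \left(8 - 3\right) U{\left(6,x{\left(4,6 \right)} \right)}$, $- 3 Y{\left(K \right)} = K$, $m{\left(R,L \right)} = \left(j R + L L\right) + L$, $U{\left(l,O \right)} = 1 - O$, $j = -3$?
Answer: $- \frac{25}{2} \approx -12.5$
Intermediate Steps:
$m{\left(R,L \right)} = L + L^{2} - 3 R$ ($m{\left(R,L \right)} = \left(- 3 R + L L\right) + L = \left(- 3 R + L^{2}\right) + L = \left(L^{2} - 3 R\right) + L = L + L^{2} - 3 R$)
$Y{\left(K \right)} = - \frac{K}{3}$
$k = -25$ ($k = \left(8 - 3\right) \left(1 - 6\right) = 5 \left(1 - 6\right) = 5 \left(-5\right) = -25$)
$\frac{k}{Y{\left(m{\left(2,-1 \right)} \right)}} = - \frac{25}{\left(- \frac{1}{3}\right) \left(-1 + \left(-1\right)^{2} - 6\right)} = - \frac{25}{\left(- \frac{1}{3}\right) \left(-1 + 1 - 6\right)} = - \frac{25}{\left(- \frac{1}{3}\right) \left(-6\right)} = - \frac{25}{2}$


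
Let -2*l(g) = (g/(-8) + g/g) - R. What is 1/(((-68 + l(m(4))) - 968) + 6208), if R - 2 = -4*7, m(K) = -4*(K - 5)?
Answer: 4/20635 ≈ 0.00019385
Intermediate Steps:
m(K) = 20 - 4*K (m(K) = -4*(-5 + K) = 20 - 4*K)
R = -26 (R = 2 - 4*7 = 2 - 28 = -26)
l(g) = -27/2 + g/16 (l(g) = -((g/(-8) + g/g) - 1*(-26))/2 = -((g*(-⅛) + 1) + 26)/2 = -((-g/8 + 1) + 26)/2 = -((1 - g/8) + 26)/2 = -(27 - g/8)/2 = -27/2 + g/16)
1/(((-68 + l(m(4))) - 968) + 6208) = 1/(((-68 + (-27/2 + (20 - 4*4)/16)) - 968) + 6208) = 1/(((-68 + (-27/2 + (20 - 16)/16)) - 968) + 6208) = 1/(((-68 + (-27/2 + (1/16)*4)) - 968) + 6208) = 1/(((-68 + (-27/2 + ¼)) - 968) + 6208) = 1/(((-68 - 53/4) - 968) + 6208) = 1/((-325/4 - 968) + 6208) = 1/(-4197/4 + 6208) = 1/(20635/4) = 4/20635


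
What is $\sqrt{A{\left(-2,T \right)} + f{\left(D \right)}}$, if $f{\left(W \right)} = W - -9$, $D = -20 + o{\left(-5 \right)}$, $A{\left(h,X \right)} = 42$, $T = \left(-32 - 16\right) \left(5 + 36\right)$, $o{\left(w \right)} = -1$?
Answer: $\sqrt{30} \approx 5.4772$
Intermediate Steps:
$T = -1968$ ($T = \left(-48\right) 41 = -1968$)
$D = -21$ ($D = -20 - 1 = -21$)
$f{\left(W \right)} = 9 + W$ ($f{\left(W \right)} = W + 9 = 9 + W$)
$\sqrt{A{\left(-2,T \right)} + f{\left(D \right)}} = \sqrt{42 + \left(9 - 21\right)} = \sqrt{42 - 12} = \sqrt{30}$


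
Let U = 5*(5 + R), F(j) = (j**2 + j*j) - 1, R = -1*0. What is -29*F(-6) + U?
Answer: -2034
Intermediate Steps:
R = 0
F(j) = -1 + 2*j**2 (F(j) = (j**2 + j**2) - 1 = 2*j**2 - 1 = -1 + 2*j**2)
U = 25 (U = 5*(5 + 0) = 5*5 = 25)
-29*F(-6) + U = -29*(-1 + 2*(-6)**2) + 25 = -29*(-1 + 2*36) + 25 = -29*(-1 + 72) + 25 = -29*71 + 25 = -2059 + 25 = -2034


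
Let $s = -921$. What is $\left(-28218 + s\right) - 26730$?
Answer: $-55869$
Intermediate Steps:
$\left(-28218 + s\right) - 26730 = \left(-28218 - 921\right) - 26730 = -29139 - 26730 = -55869$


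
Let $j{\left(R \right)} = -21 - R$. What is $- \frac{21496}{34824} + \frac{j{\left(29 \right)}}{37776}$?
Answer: $- \frac{5651209}{9135496} \approx -0.6186$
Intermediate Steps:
$- \frac{21496}{34824} + \frac{j{\left(29 \right)}}{37776} = - \frac{21496}{34824} + \frac{-21 - 29}{37776} = \left(-21496\right) \frac{1}{34824} + \left(-21 - 29\right) \frac{1}{37776} = - \frac{2687}{4353} - \frac{25}{18888} = - \frac{5651209}{9135496}$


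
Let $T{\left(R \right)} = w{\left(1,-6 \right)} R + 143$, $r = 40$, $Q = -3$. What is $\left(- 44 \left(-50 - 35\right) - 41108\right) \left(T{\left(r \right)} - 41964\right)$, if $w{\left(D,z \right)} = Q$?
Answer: $1567251288$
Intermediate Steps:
$w{\left(D,z \right)} = -3$
$T{\left(R \right)} = 143 - 3 R$ ($T{\left(R \right)} = - 3 R + 143 = 143 - 3 R$)
$\left(- 44 \left(-50 - 35\right) - 41108\right) \left(T{\left(r \right)} - 41964\right) = \left(- 44 \left(-50 - 35\right) - 41108\right) \left(\left(143 - 120\right) - 41964\right) = \left(\left(-44\right) \left(-85\right) - 41108\right) \left(\left(143 - 120\right) - 41964\right) = \left(3740 - 41108\right) \left(23 - 41964\right) = \left(-37368\right) \left(-41941\right) = 1567251288$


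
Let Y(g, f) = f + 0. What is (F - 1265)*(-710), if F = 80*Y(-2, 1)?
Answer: 841350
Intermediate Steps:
Y(g, f) = f
F = 80 (F = 80*1 = 80)
(F - 1265)*(-710) = (80 - 1265)*(-710) = -1185*(-710) = 841350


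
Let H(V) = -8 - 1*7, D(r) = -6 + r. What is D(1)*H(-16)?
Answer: 75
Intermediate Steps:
H(V) = -15 (H(V) = -8 - 7 = -15)
D(1)*H(-16) = (-6 + 1)*(-15) = -5*(-15) = 75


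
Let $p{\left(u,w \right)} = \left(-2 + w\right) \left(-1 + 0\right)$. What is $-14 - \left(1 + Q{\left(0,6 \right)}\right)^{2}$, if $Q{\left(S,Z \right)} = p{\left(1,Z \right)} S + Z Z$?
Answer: $-1383$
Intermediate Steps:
$p{\left(u,w \right)} = 2 - w$ ($p{\left(u,w \right)} = \left(-2 + w\right) \left(-1\right) = 2 - w$)
$Q{\left(S,Z \right)} = Z^{2} + S \left(2 - Z\right)$ ($Q{\left(S,Z \right)} = \left(2 - Z\right) S + Z Z = S \left(2 - Z\right) + Z^{2} = Z^{2} + S \left(2 - Z\right)$)
$-14 - \left(1 + Q{\left(0,6 \right)}\right)^{2} = -14 - \left(1 + \left(6^{2} - 0 \left(-2 + 6\right)\right)\right)^{2} = -14 - \left(1 + \left(36 - 0 \cdot 4\right)\right)^{2} = -14 - \left(1 + \left(36 + 0\right)\right)^{2} = -14 - \left(1 + 36\right)^{2} = -14 - 37^{2} = -14 - 1369 = -1383$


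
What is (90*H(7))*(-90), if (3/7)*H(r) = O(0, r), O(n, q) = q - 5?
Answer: -37800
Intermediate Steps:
O(n, q) = -5 + q
H(r) = -35/3 + 7*r/3 (H(r) = 7*(-5 + r)/3 = -35/3 + 7*r/3)
(90*H(7))*(-90) = (90*(-35/3 + (7/3)*7))*(-90) = (90*(-35/3 + 49/3))*(-90) = (90*(14/3))*(-90) = 420*(-90) = -37800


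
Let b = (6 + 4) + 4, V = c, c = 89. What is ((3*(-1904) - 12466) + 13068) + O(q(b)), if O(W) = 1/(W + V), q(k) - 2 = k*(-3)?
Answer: -250389/49 ≈ -5110.0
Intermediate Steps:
V = 89
b = 14 (b = 10 + 4 = 14)
q(k) = 2 - 3*k (q(k) = 2 + k*(-3) = 2 - 3*k)
O(W) = 1/(89 + W) (O(W) = 1/(W + 89) = 1/(89 + W))
((3*(-1904) - 12466) + 13068) + O(q(b)) = ((3*(-1904) - 12466) + 13068) + 1/(89 + (2 - 3*14)) = ((-5712 - 12466) + 13068) + 1/(89 + (2 - 42)) = (-18178 + 13068) + 1/(89 - 40) = -5110 + 1/49 = -250389/49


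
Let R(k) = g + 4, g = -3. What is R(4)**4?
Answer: 1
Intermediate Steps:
R(k) = 1 (R(k) = -3 + 4 = 1)
R(4)**4 = 1**4 = 1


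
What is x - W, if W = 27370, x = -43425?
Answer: -70795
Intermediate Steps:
x - W = -43425 - 1*27370 = -43425 - 27370 = -70795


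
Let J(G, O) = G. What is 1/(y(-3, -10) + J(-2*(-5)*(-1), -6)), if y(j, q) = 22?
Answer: 1/12 ≈ 0.083333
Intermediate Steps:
1/(y(-3, -10) + J(-2*(-5)*(-1), -6)) = 1/(22 - 2*(-5)*(-1)) = 1/(22 + 10*(-1)) = 1/(22 - 10) = 1/12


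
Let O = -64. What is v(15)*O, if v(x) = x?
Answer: -960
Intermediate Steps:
v(15)*O = 15*(-64) = -960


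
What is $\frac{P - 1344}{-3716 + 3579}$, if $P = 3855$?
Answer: $- \frac{2511}{137} \approx -18.328$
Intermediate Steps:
$\frac{P - 1344}{-3716 + 3579} = \frac{3855 - 1344}{-3716 + 3579} = \frac{2511}{-137} = 2511 \left(- \frac{1}{137}\right) = - \frac{2511}{137}$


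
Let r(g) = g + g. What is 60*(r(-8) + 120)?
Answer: 6240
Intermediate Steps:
r(g) = 2*g
60*(r(-8) + 120) = 60*(2*(-8) + 120) = 60*(-16 + 120) = 60*104 = 6240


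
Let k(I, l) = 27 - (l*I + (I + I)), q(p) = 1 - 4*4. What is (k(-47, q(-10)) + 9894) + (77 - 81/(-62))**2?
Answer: 59358665/3844 ≈ 15442.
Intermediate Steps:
q(p) = -15 (q(p) = 1 - 16 = -15)
k(I, l) = 27 - 2*I - I*l (k(I, l) = 27 - (I*l + 2*I) = 27 - (2*I + I*l) = 27 + (-2*I - I*l) = 27 - 2*I - I*l)
(k(-47, q(-10)) + 9894) + (77 - 81/(-62))**2 = ((27 - 2*(-47) - 1*(-47)*(-15)) + 9894) + (77 - 81/(-62))**2 = ((27 + 94 - 705) + 9894) + (77 - 81*(-1/62))**2 = (-584 + 9894) + (77 + 81/62)**2 = 9310 + (4855/62)**2 = 9310 + 23571025/3844 = 59358665/3844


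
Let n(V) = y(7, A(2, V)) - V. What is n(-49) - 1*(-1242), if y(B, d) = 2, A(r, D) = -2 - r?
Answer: 1293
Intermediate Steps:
n(V) = 2 - V
n(-49) - 1*(-1242) = (2 - 1*(-49)) - 1*(-1242) = (2 + 49) + 1242 = 51 + 1242 = 1293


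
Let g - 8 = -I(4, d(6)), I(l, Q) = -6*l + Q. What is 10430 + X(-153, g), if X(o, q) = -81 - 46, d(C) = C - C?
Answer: 10303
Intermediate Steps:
d(C) = 0
I(l, Q) = Q - 6*l
g = 32 (g = 8 - (0 - 6*4) = 8 - (0 - 24) = 8 - 1*(-24) = 8 + 24 = 32)
X(o, q) = -127
10430 + X(-153, g) = 10430 - 127 = 10303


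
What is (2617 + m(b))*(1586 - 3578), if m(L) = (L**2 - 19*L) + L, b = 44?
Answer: -7491912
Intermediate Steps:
m(L) = L**2 - 18*L
(2617 + m(b))*(1586 - 3578) = (2617 + 44*(-18 + 44))*(1586 - 3578) = (2617 + 44*26)*(-1992) = (2617 + 1144)*(-1992) = 3761*(-1992) = -7491912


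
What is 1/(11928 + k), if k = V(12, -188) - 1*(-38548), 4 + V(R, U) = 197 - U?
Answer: 1/50857 ≈ 1.9663e-5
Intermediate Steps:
V(R, U) = 193 - U (V(R, U) = -4 + (197 - U) = 193 - U)
k = 38929 (k = (193 - 1*(-188)) - 1*(-38548) = (193 + 188) + 38548 = 381 + 38548 = 38929)
1/(11928 + k) = 1/(11928 + 38929) = 1/50857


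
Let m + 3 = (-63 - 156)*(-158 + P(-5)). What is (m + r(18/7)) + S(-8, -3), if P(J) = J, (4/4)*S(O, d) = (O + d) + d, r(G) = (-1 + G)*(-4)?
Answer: 249716/7 ≈ 35674.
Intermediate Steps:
r(G) = 4 - 4*G
S(O, d) = O + 2*d (S(O, d) = (O + d) + d = O + 2*d)
m = 35694 (m = -3 + (-63 - 156)*(-158 - 5) = -3 - 219*(-163) = -3 + 35697 = 35694)
(m + r(18/7)) + S(-8, -3) = (35694 + (4 - 72/7)) + (-8 + 2*(-3)) = (35694 + (4 - 72/7)) + (-8 - 6) = (35694 + (4 - 4*18/7)) - 14 = (35694 + (4 - 72/7)) - 14 = (35694 - 44/7) - 14 = 249814/7 - 14 = 249716/7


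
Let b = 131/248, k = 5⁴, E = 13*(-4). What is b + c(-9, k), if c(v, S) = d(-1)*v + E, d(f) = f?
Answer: -10533/248 ≈ -42.472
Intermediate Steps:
E = -52
k = 625
c(v, S) = -52 - v (c(v, S) = -v - 52 = -52 - v)
b = 131/248 (b = 131*(1/248) = 131/248 ≈ 0.52823)
b + c(-9, k) = 131/248 + (-52 - 1*(-9)) = 131/248 + (-52 + 9) = 131/248 - 43 = -10533/248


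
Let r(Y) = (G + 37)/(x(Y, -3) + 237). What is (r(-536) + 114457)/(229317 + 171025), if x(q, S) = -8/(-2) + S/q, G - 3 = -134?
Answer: 14785390419/51715779218 ≈ 0.28590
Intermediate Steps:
G = -131 (G = 3 - 134 = -131)
x(q, S) = 4 + S/q (x(q, S) = -8*(-1/2) + S/q = 4 + S/q)
r(Y) = -94/(241 - 3/Y) (r(Y) = (-131 + 37)/((4 - 3/Y) + 237) = -94/(241 - 3/Y))
(r(-536) + 114457)/(229317 + 171025) = (-94*(-536)/(-3 + 241*(-536)) + 114457)/(229317 + 171025) = (-94*(-536)/(-3 - 129176) + 114457)/400342 = (-94*(-536)/(-129179) + 114457)*(1/400342) = (-94*(-536)*(-1/129179) + 114457)*(1/400342) = (-50384/129179 + 114457)*(1/400342) = (14785390419/129179)*(1/400342) = 14785390419/51715779218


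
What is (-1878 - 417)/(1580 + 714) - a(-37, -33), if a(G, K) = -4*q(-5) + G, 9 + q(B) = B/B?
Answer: 9175/2294 ≈ 3.9996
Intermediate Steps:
q(B) = -8 (q(B) = -9 + B/B = -9 + 1 = -8)
a(G, K) = 32 + G (a(G, K) = -4*(-8) + G = 32 + G)
(-1878 - 417)/(1580 + 714) - a(-37, -33) = (-1878 - 417)/(1580 + 714) - (32 - 37) = -2295/2294 - 1*(-5) = -2295*1/2294 + 5 = -2295/2294 + 5 = 9175/2294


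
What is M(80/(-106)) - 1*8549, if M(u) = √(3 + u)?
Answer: -8549 + √6307/53 ≈ -8547.5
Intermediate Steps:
M(80/(-106)) - 1*8549 = √(3 + 80/(-106)) - 1*8549 = √(3 + 80*(-1/106)) - 8549 = √(3 - 40/53) - 8549 = √(119/53) - 8549 = √6307/53 - 8549 = -8549 + √6307/53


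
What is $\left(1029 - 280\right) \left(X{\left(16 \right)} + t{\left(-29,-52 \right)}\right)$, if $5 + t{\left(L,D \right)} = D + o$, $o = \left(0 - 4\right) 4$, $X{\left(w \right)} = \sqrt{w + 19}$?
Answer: $-54677 + 749 \sqrt{35} \approx -50246.0$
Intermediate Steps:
$X{\left(w \right)} = \sqrt{19 + w}$
$o = -16$ ($o = \left(-4\right) 4 = -16$)
$t{\left(L,D \right)} = -21 + D$ ($t{\left(L,D \right)} = -5 + \left(D - 16\right) = -5 + \left(-16 + D\right) = -21 + D$)
$\left(1029 - 280\right) \left(X{\left(16 \right)} + t{\left(-29,-52 \right)}\right) = \left(1029 - 280\right) \left(\sqrt{19 + 16} - 73\right) = 749 \left(\sqrt{35} - 73\right) = 749 \left(-73 + \sqrt{35}\right) = -54677 + 749 \sqrt{35}$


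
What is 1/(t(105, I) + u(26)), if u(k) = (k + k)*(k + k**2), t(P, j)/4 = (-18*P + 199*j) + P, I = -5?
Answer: 1/25384 ≈ 3.9395e-5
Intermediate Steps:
t(P, j) = -68*P + 796*j (t(P, j) = 4*((-18*P + 199*j) + P) = 4*(-17*P + 199*j) = -68*P + 796*j)
u(k) = 2*k*(k + k**2) (u(k) = (2*k)*(k + k**2) = 2*k*(k + k**2))
1/(t(105, I) + u(26)) = 1/((-68*105 + 796*(-5)) + 2*26**2*(1 + 26)) = 1/((-7140 - 3980) + 2*676*27) = 1/(-11120 + 36504) = 1/25384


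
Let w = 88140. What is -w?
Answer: -88140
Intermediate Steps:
-w = -1*88140 = -88140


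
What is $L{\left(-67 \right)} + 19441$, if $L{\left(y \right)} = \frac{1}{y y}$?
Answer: $\frac{87270650}{4489} \approx 19441.0$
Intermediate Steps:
$L{\left(y \right)} = \frac{1}{y^{2}}$
$L{\left(-67 \right)} + 19441 = \frac{1}{4489} + 19441 = \frac{87270650}{4489}$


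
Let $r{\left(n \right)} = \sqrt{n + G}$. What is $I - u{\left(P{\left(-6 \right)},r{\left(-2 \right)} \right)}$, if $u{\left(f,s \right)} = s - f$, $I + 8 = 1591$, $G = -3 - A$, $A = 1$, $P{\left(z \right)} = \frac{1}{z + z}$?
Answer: $\frac{18995}{12} - i \sqrt{6} \approx 1582.9 - 2.4495 i$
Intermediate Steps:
$P{\left(z \right)} = \frac{1}{2 z}$
$G = -4$ ($G = -3 - 1 = -4$)
$I = 1583$ ($I = -8 + 1591 = 1583$)
$r{\left(n \right)} = \sqrt{-4 + n}$ ($r{\left(n \right)} = \sqrt{n - 4} = \sqrt{-4 + n}$)
$I - u{\left(P{\left(-6 \right)},r{\left(-2 \right)} \right)} = 1583 - \left(\sqrt{-4 - 2} - \frac{1}{2 \left(-6\right)}\right) = 1583 - \left(\sqrt{-6} - \frac{1}{2} \left(- \frac{1}{6}\right)\right) = 1583 - \left(i \sqrt{6} - - \frac{1}{12}\right) = 1583 - \left(i \sqrt{6} + \frac{1}{12}\right) = 1583 - \left(\frac{1}{12} + i \sqrt{6}\right) = \frac{18995}{12} - i \sqrt{6}$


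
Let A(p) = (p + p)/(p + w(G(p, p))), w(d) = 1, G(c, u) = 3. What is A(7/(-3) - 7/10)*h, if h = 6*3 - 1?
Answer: 3094/61 ≈ 50.721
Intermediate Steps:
A(p) = 2*p/(1 + p) (A(p) = (p + p)/(p + 1) = (2*p)/(1 + p) = 2*p/(1 + p))
h = 17 (h = 18 - 1 = 17)
A(7/(-3) - 7/10)*h = (2*(7/(-3) - 7/10)/(1 + (7/(-3) - 7/10)))*17 = (2*(7*(-1/3) - 7*1/10)/(1 + (7*(-1/3) - 7*1/10)))*17 = (2*(-7/3 - 7/10)/(1 + (-7/3 - 7/10)))*17 = (2*(-91/30)/(1 - 91/30))*17 = (2*(-91/30)/(-61/30))*17 = (2*(-91/30)*(-30/61))*17 = (182/61)*17 = 3094/61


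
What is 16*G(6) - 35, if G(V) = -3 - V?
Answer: -179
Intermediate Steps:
16*G(6) - 35 = 16*(-3 - 1*6) - 35 = 16*(-3 - 6) - 35 = 16*(-9) - 35 = -144 - 35 = -179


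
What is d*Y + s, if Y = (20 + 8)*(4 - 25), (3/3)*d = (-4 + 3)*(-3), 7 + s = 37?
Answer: -1734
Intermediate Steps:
s = 30 (s = -7 + 37 = 30)
d = 3 (d = (-4 + 3)*(-3) = -1*(-3) = 3)
Y = -588 (Y = 28*(-21) = -588)
d*Y + s = 3*(-588) + 30 = -1764 + 30 = -1734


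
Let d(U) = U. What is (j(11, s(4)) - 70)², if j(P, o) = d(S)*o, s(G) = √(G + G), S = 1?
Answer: 4908 - 280*√2 ≈ 4512.0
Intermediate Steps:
s(G) = √2*√G (s(G) = √(2*G) = √2*√G)
j(P, o) = o (j(P, o) = 1*o = o)
(j(11, s(4)) - 70)² = (√2*√4 - 70)² = (√2*2 - 70)² = (2*√2 - 70)² = (-70 + 2*√2)²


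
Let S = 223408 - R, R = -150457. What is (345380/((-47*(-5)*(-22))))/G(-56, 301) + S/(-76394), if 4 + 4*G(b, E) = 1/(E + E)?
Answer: 5888253591141/95066145086 ≈ 61.938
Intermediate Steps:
G(b, E) = -1 + 1/(8*E) (G(b, E) = -1 + 1/(4*(E + E)) = -1 + 1/(4*((2*E))) = -1 + (1/(2*E))/4 = -1 + 1/(8*E))
S = 373865 (S = 223408 - 1*(-150457) = 223408 + 150457 = 373865)
(345380/((-47*(-5)*(-22))))/G(-56, 301) + S/(-76394) = (345380/((-47*(-5)*(-22))))/(((1/8 - 1*301)/301)) + 373865/(-76394) = (345380/((235*(-22))))/(((1/8 - 301)/301)) + 373865*(-1/76394) = (345380/(-5170))/(((1/301)*(-2407/8))) - 373865/76394 = (345380*(-1/5170))/(-2407/2408) - 373865/76394 = -34538/517*(-2408/2407) - 373865/76394 = 83167504/1244419 - 373865/76394 = 5888253591141/95066145086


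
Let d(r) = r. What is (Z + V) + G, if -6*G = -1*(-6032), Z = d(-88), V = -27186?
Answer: -84838/3 ≈ -28279.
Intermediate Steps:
Z = -88
G = -3016/3 (G = -(-1)*(-6032)/6 = -⅙*6032 = -3016/3 ≈ -1005.3)
(Z + V) + G = (-88 - 27186) - 3016/3 = -27274 - 3016/3 = -84838/3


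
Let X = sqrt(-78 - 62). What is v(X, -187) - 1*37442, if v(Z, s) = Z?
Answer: -37442 + 2*I*sqrt(35) ≈ -37442.0 + 11.832*I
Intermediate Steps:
X = 2*I*sqrt(35) (X = sqrt(-140) = 2*I*sqrt(35) ≈ 11.832*I)
v(X, -187) - 1*37442 = 2*I*sqrt(35) - 1*37442 = 2*I*sqrt(35) - 37442 = -37442 + 2*I*sqrt(35)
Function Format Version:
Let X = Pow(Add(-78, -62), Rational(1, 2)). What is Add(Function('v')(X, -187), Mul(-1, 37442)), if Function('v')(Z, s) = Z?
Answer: Add(-37442, Mul(2, I, Pow(35, Rational(1, 2)))) ≈ Add(-37442., Mul(11.832, I))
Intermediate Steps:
X = Mul(2, I, Pow(35, Rational(1, 2))) (X = Pow(-140, Rational(1, 2)) = Mul(2, I, Pow(35, Rational(1, 2))) ≈ Mul(11.832, I))
Add(Function('v')(X, -187), Mul(-1, 37442)) = Add(Mul(2, I, Pow(35, Rational(1, 2))), Mul(-1, 37442)) = Add(Mul(2, I, Pow(35, Rational(1, 2))), -37442) = Add(-37442, Mul(2, I, Pow(35, Rational(1, 2))))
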